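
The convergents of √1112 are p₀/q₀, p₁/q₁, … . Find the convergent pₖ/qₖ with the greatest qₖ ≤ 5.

√1112 = [33; 2, 1, 7, 1, 2, 66, …] (period length 6).
Convergents:
  p_0/q_0 = 33/1
  p_1/q_1 = 67/2
  p_2/q_2 = 100/3
  p_3/q_3 = 767/23
q_2 = 3 ≤ 5 < 23 = q_3, so the answer is 100/3.

100/3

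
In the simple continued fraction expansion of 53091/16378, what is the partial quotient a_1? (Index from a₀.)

4

53091 = 3·16378 + 3957   →  a_0 = 3
16378 = 4·3957 + 550   →  a_1 = 4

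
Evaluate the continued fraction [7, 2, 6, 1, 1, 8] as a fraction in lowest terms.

1784/239

Fold from the inside: start with 8/1.
  1 + 1/8 = 9/8
  1 + 8/9 = 17/9
  6 + 9/17 = 111/17
  2 + 17/111 = 239/111
  7 + 111/239 = 1784/239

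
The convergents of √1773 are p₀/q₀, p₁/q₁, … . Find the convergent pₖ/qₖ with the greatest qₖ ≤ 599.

11411/271

√1773 = [42; 9, 2, 1, 8, 1, 2, 9, 84, …] (period length 8).
Convergents:
  p_0/q_0 = 42/1
  p_1/q_1 = 379/9
  p_2/q_2 = 800/19
  p_3/q_3 = 1179/28
  p_4/q_4 = 10232/243
  p_5/q_5 = 11411/271
  p_6/q_6 = 33054/785
q_5 = 271 ≤ 599 < 785 = q_6, so the answer is 11411/271.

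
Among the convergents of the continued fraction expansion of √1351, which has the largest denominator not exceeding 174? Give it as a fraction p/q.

6175/168

√1351 = [36; 1, 3, 10, 3, 1, 72, …] (period length 6).
Convergents:
  p_0/q_0 = 36/1
  p_1/q_1 = 37/1
  p_2/q_2 = 147/4
  p_3/q_3 = 1507/41
  p_4/q_4 = 4668/127
  p_5/q_5 = 6175/168
  p_6/q_6 = 449268/12223
q_5 = 168 ≤ 174 < 12223 = q_6, so the answer is 6175/168.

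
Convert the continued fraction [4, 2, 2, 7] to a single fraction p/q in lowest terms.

163/37

Fold from the inside: start with 7/1.
  2 + 1/7 = 15/7
  2 + 7/15 = 37/15
  4 + 15/37 = 163/37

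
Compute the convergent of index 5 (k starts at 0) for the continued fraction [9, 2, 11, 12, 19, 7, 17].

354616/37413

Using pₖ = aₖpₖ₋₁ + pₖ₋₂, qₖ = aₖqₖ₋₁ + qₖ₋₂ (with p₋₁=1, p₋₂=0, q₋₁=0, q₋₂=1):
  k=0: a=9, p=9, q=1
  k=1: a=2, p=19, q=2
  k=2: a=11, p=218, q=23
  k=3: a=12, p=2635, q=278
  k=4: a=19, p=50283, q=5305
  k=5: a=7, p=354616, q=37413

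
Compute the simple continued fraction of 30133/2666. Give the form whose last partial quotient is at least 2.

[11; 3, 3, 3, 2, 2, 14]

30133 = 11×2666 + 807
2666 = 3×807 + 245
807 = 3×245 + 72
245 = 3×72 + 29
72 = 2×29 + 14
29 = 2×14 + 1
14 = 14×1 + 0  (stop)
So 30133/2666 = [11; 3, 3, 3, 2, 2, 14].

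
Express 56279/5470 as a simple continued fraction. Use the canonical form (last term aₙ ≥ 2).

56279 = 10×5470 + 1579
5470 = 3×1579 + 733
1579 = 2×733 + 113
733 = 6×113 + 55
113 = 2×55 + 3
55 = 18×3 + 1
3 = 3×1 + 0  (stop)
So 56279/5470 = [10; 3, 2, 6, 2, 18, 3].

[10; 3, 2, 6, 2, 18, 3]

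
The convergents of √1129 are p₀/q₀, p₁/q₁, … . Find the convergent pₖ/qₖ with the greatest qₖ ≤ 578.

11357/338

√1129 = [33; 1, 1, 1, 1, 66, …] (period length 5).
Convergents:
  p_0/q_0 = 33/1
  p_1/q_1 = 34/1
  p_2/q_2 = 67/2
  p_3/q_3 = 101/3
  p_4/q_4 = 168/5
  p_5/q_5 = 11189/333
  p_6/q_6 = 11357/338
  p_7/q_7 = 22546/671
q_6 = 338 ≤ 578 < 671 = q_7, so the answer is 11357/338.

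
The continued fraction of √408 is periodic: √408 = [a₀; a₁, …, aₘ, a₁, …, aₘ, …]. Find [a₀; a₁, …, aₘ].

a₀ = ⌊√408⌋ = 20.
With m₀=0, d₀=1 and mₖ₊₁ = dₖaₖ − mₖ, dₖ₊₁ = (n − mₖ₊₁²)/dₖ, aₖ₊₁ = ⌊(a₀+mₖ₊₁)/dₖ₊₁⌋:
  k=1: m=20, d=8, a=5
  k=2: m=20, d=1, a=40
d=1 and a=2a₀=40 at k=2, so the next step gives (m, d) = (20, 8) again — its k=1 value — and the period has length 2.

[20; 5, 40]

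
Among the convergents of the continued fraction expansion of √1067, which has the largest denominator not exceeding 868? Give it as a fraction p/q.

19207/588

√1067 = [32; 1, 1, 1, 64, …] (period length 4).
Convergents:
  p_0/q_0 = 32/1
  p_1/q_1 = 33/1
  p_2/q_2 = 65/2
  p_3/q_3 = 98/3
  p_4/q_4 = 6337/194
  p_5/q_5 = 6435/197
  p_6/q_6 = 12772/391
  p_7/q_7 = 19207/588
  p_8/q_8 = 1242020/38023
q_7 = 588 ≤ 868 < 38023 = q_8, so the answer is 19207/588.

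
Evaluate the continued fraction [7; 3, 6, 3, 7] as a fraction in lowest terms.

3212/439

Fold from the inside: start with 7/1.
  3 + 1/7 = 22/7
  6 + 7/22 = 139/22
  3 + 22/139 = 439/139
  7 + 139/439 = 3212/439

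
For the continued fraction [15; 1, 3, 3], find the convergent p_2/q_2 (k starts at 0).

63/4

Using pₖ = aₖpₖ₋₁ + pₖ₋₂, qₖ = aₖqₖ₋₁ + qₖ₋₂ (with p₋₁=1, p₋₂=0, q₋₁=0, q₋₂=1):
  k=0: a=15, p=15, q=1
  k=1: a=1, p=16, q=1
  k=2: a=3, p=63, q=4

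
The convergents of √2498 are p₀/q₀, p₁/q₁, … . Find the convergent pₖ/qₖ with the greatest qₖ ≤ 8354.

√2498 = [49; 1, 48, 1, 98, …] (period length 4).
Convergents:
  p_0/q_0 = 49/1
  p_1/q_1 = 50/1
  p_2/q_2 = 2449/49
  p_3/q_3 = 2499/50
  p_4/q_4 = 247351/4949
  p_5/q_5 = 249850/4999
  p_6/q_6 = 12240151/244901
q_5 = 4999 ≤ 8354 < 244901 = q_6, so the answer is 249850/4999.

249850/4999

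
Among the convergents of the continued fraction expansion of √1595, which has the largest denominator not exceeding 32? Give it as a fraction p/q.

√1595 = [39; 1, 14, 1, 78, …] (period length 4).
Convergents:
  p_0/q_0 = 39/1
  p_1/q_1 = 40/1
  p_2/q_2 = 599/15
  p_3/q_3 = 639/16
  p_4/q_4 = 50441/1263
q_3 = 16 ≤ 32 < 1263 = q_4, so the answer is 639/16.

639/16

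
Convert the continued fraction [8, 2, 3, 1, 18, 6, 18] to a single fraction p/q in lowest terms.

156911/18583

Fold from the inside: start with 18/1.
  6 + 1/18 = 109/18
  18 + 18/109 = 1980/109
  1 + 109/1980 = 2089/1980
  3 + 1980/2089 = 8247/2089
  2 + 2089/8247 = 18583/8247
  8 + 8247/18583 = 156911/18583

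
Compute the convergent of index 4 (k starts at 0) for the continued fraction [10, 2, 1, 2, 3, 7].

Using pₖ = aₖpₖ₋₁ + pₖ₋₂, qₖ = aₖqₖ₋₁ + qₖ₋₂ (with p₋₁=1, p₋₂=0, q₋₁=0, q₋₂=1):
  k=0: a=10, p=10, q=1
  k=1: a=2, p=21, q=2
  k=2: a=1, p=31, q=3
  k=3: a=2, p=83, q=8
  k=4: a=3, p=280, q=27

280/27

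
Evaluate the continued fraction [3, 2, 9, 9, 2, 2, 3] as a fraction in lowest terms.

Using pₖ = aₖpₖ₋₁ + pₖ₋₂ and qₖ = aₖqₖ₋₁ + qₖ₋₂:
  k=0: a=3, p=3, q=1
  k=1: a=2, p=7, q=2
  k=2: a=9, p=66, q=19
  k=3: a=9, p=601, q=173
  k=4: a=2, p=1268, q=365
  k=5: a=2, p=3137, q=903
  k=6: a=3, p=10679, q=3074

10679/3074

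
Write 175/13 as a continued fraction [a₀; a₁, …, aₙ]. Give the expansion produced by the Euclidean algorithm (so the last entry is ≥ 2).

175 = 13×13 + 6
13 = 2×6 + 1
6 = 6×1 + 0  (stop)
So 175/13 = [13; 2, 6].

[13; 2, 6]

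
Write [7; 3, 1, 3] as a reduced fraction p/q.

109/15

Using pₖ = aₖpₖ₋₁ + pₖ₋₂ and qₖ = aₖqₖ₋₁ + qₖ₋₂:
  k=0: a=7, p=7, q=1
  k=1: a=3, p=22, q=3
  k=2: a=1, p=29, q=4
  k=3: a=3, p=109, q=15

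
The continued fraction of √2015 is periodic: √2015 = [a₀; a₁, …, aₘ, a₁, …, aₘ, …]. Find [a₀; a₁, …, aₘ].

[44; 1, 7, 1, 88]

a₀ = ⌊√2015⌋ = 44.
With m₀=0, d₀=1 and mₖ₊₁ = dₖaₖ − mₖ, dₖ₊₁ = (n − mₖ₊₁²)/dₖ, aₖ₊₁ = ⌊(a₀+mₖ₊₁)/dₖ₊₁⌋:
  k=1: m=44, d=79, a=1
  k=2: m=35, d=10, a=7
  k=3: m=35, d=79, a=1
  k=4: m=44, d=1, a=88
d=1 and a=2a₀=88 at k=4, so the next step gives (m, d) = (44, 79) again — its k=1 value — and the period has length 4.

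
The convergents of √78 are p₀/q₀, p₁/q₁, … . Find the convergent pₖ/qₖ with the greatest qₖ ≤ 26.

53/6

√78 = [8; 1, 4, 1, 16, …] (period length 4).
Convergents:
  p_0/q_0 = 8/1
  p_1/q_1 = 9/1
  p_2/q_2 = 44/5
  p_3/q_3 = 53/6
  p_4/q_4 = 892/101
q_3 = 6 ≤ 26 < 101 = q_4, so the answer is 53/6.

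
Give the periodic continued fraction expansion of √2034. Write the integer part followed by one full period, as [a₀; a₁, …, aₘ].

[45; 10, 90]

a₀ = ⌊√2034⌋ = 45.
With m₀=0, d₀=1 and mₖ₊₁ = dₖaₖ − mₖ, dₖ₊₁ = (n − mₖ₊₁²)/dₖ, aₖ₊₁ = ⌊(a₀+mₖ₊₁)/dₖ₊₁⌋:
  k=1: m=45, d=9, a=10
  k=2: m=45, d=1, a=90
d=1 and a=2a₀=90 at k=2, so the next step gives (m, d) = (45, 9) again — its k=1 value — and the period has length 2.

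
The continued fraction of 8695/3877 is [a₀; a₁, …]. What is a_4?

18

8695 = 2·3877 + 941   →  a_0 = 2
3877 = 4·941 + 113   →  a_1 = 4
941 = 8·113 + 37   →  a_2 = 8
113 = 3·37 + 2   →  a_3 = 3
37 = 18·2 + 1   →  a_4 = 18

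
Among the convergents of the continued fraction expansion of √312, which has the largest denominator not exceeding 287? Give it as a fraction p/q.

√312 = [17; 1, 1, 1, 34, …] (period length 4).
Convergents:
  p_0/q_0 = 17/1
  p_1/q_1 = 18/1
  p_2/q_2 = 35/2
  p_3/q_3 = 53/3
  p_4/q_4 = 1837/104
  p_5/q_5 = 1890/107
  p_6/q_6 = 3727/211
  p_7/q_7 = 5617/318
q_6 = 211 ≤ 287 < 318 = q_7, so the answer is 3727/211.

3727/211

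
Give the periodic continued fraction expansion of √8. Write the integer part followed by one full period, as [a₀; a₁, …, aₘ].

[2; 1, 4]

a₀ = ⌊√8⌋ = 2.
With m₀=0, d₀=1 and mₖ₊₁ = dₖaₖ − mₖ, dₖ₊₁ = (n − mₖ₊₁²)/dₖ, aₖ₊₁ = ⌊(a₀+mₖ₊₁)/dₖ₊₁⌋:
  k=1: m=2, d=4, a=1
  k=2: m=2, d=1, a=4
d=1 and a=2a₀=4 at k=2, so the next step gives (m, d) = (2, 4) again — its k=1 value — and the period has length 2.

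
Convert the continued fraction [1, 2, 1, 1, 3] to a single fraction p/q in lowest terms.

25/18

Using pₖ = aₖpₖ₋₁ + pₖ₋₂ and qₖ = aₖqₖ₋₁ + qₖ₋₂:
  k=0: a=1, p=1, q=1
  k=1: a=2, p=3, q=2
  k=2: a=1, p=4, q=3
  k=3: a=1, p=7, q=5
  k=4: a=3, p=25, q=18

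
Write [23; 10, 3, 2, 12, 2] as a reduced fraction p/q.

Using pₖ = aₖpₖ₋₁ + pₖ₋₂ and qₖ = aₖqₖ₋₁ + qₖ₋₂:
  k=0: a=23, p=23, q=1
  k=1: a=10, p=231, q=10
  k=2: a=3, p=716, q=31
  k=3: a=2, p=1663, q=72
  k=4: a=12, p=20672, q=895
  k=5: a=2, p=43007, q=1862

43007/1862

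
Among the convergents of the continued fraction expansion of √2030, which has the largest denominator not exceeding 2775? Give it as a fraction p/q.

73035/1621

√2030 = [45; 18, 90, …] (period length 2).
Convergents:
  p_0/q_0 = 45/1
  p_1/q_1 = 811/18
  p_2/q_2 = 73035/1621
  p_3/q_3 = 1315441/29196
q_2 = 1621 ≤ 2775 < 29196 = q_3, so the answer is 73035/1621.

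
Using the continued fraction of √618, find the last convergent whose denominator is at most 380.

√618 = [24; 1, 6, 8, 6, 1, 48, …] (period length 6).
Convergents:
  p_0/q_0 = 24/1
  p_1/q_1 = 25/1
  p_2/q_2 = 174/7
  p_3/q_3 = 1417/57
  p_4/q_4 = 8676/349
  p_5/q_5 = 10093/406
q_4 = 349 ≤ 380 < 406 = q_5, so the answer is 8676/349.

8676/349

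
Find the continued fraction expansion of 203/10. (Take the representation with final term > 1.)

203 = 20·10 + 3
10 = 3·3 + 1
3 = 3·1 + 0  (stop)
So 203/10 = [20; 3, 3].

[20; 3, 3]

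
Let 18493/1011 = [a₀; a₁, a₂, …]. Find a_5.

18493 = 18·1011 + 295   →  a_0 = 18
1011 = 3·295 + 126   →  a_1 = 3
295 = 2·126 + 43   →  a_2 = 2
126 = 2·43 + 40   →  a_3 = 2
43 = 1·40 + 3   →  a_4 = 1
40 = 13·3 + 1   →  a_5 = 13

13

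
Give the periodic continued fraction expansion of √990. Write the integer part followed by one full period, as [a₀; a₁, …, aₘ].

a₀ = ⌊√990⌋ = 31.

[31; 2, 6, 2, 62]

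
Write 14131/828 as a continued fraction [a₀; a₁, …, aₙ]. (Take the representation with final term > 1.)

14131 = 17×828 + 55
828 = 15×55 + 3
55 = 18×3 + 1
3 = 3×1 + 0  (stop)
So 14131/828 = [17; 15, 18, 3].

[17; 15, 18, 3]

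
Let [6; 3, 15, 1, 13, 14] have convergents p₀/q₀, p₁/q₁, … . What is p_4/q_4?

Using pₖ = aₖpₖ₋₁ + pₖ₋₂, qₖ = aₖqₖ₋₁ + qₖ₋₂ (with p₋₁=1, p₋₂=0, q₋₁=0, q₋₂=1):
  k=0: a=6, p=6, q=1
  k=1: a=3, p=19, q=3
  k=2: a=15, p=291, q=46
  k=3: a=1, p=310, q=49
  k=4: a=13, p=4321, q=683

4321/683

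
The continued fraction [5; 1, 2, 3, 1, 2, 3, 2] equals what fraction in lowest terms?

1583/278

Using pₖ = aₖpₖ₋₁ + pₖ₋₂ and qₖ = aₖqₖ₋₁ + qₖ₋₂:
  k=0: a=5, p=5, q=1
  k=1: a=1, p=6, q=1
  k=2: a=2, p=17, q=3
  k=3: a=3, p=57, q=10
  k=4: a=1, p=74, q=13
  k=5: a=2, p=205, q=36
  k=6: a=3, p=689, q=121
  k=7: a=2, p=1583, q=278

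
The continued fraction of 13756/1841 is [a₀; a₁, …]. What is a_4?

3

13756 = 7·1841 + 869   →  a_0 = 7
1841 = 2·869 + 103   →  a_1 = 2
869 = 8·103 + 45   →  a_2 = 8
103 = 2·45 + 13   →  a_3 = 2
45 = 3·13 + 6   →  a_4 = 3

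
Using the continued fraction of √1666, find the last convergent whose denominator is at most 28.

√1666 = [40; 1, 4, 2, 4, 1, 80, …] (period length 6).
Convergents:
  p_0/q_0 = 40/1
  p_1/q_1 = 41/1
  p_2/q_2 = 204/5
  p_3/q_3 = 449/11
  p_4/q_4 = 2000/49
q_3 = 11 ≤ 28 < 49 = q_4, so the answer is 449/11.

449/11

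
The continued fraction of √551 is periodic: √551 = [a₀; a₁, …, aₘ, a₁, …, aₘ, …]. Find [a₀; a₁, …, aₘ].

a₀ = ⌊√551⌋ = 23.
With m₀=0, d₀=1 and mₖ₊₁ = dₖaₖ − mₖ, dₖ₊₁ = (n − mₖ₊₁²)/dₖ, aₖ₊₁ = ⌊(a₀+mₖ₊₁)/dₖ₊₁⌋:
  k=1: m=23, d=22, a=2
  k=2: m=21, d=5, a=8
  k=3: m=19, d=38, a=1
  k=4: m=19, d=5, a=8
  k=5: m=21, d=22, a=2
  k=6: m=23, d=1, a=46
d=1 and a=2a₀=46 at k=6, so the next step gives (m, d) = (23, 22) again — its k=1 value — and the period has length 6.

[23; 2, 8, 1, 8, 2, 46]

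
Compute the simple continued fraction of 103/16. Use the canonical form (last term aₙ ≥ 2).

[6; 2, 3, 2]

103 = 6×16 + 7
16 = 2×7 + 2
7 = 3×2 + 1
2 = 2×1 + 0  (stop)
So 103/16 = [6; 2, 3, 2].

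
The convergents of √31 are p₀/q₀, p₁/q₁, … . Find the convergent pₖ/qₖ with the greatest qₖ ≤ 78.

√31 = [5; 1, 1, 3, 5, 3, 1, 1, 10, …] (period length 8).
Convergents:
  p_0/q_0 = 5/1
  p_1/q_1 = 6/1
  p_2/q_2 = 11/2
  p_3/q_3 = 39/7
  p_4/q_4 = 206/37
  p_5/q_5 = 657/118
q_4 = 37 ≤ 78 < 118 = q_5, so the answer is 206/37.

206/37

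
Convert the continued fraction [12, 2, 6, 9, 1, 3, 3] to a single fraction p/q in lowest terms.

Using pₖ = aₖpₖ₋₁ + pₖ₋₂ and qₖ = aₖqₖ₋₁ + qₖ₋₂:
  k=0: a=12, p=12, q=1
  k=1: a=2, p=25, q=2
  k=2: a=6, p=162, q=13
  k=3: a=9, p=1483, q=119
  k=4: a=1, p=1645, q=132
  k=5: a=3, p=6418, q=515
  k=6: a=3, p=20899, q=1677

20899/1677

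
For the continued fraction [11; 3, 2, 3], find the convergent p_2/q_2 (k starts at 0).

Using pₖ = aₖpₖ₋₁ + pₖ₋₂, qₖ = aₖqₖ₋₁ + qₖ₋₂ (with p₋₁=1, p₋₂=0, q₋₁=0, q₋₂=1):
  k=0: a=11, p=11, q=1
  k=1: a=3, p=34, q=3
  k=2: a=2, p=79, q=7

79/7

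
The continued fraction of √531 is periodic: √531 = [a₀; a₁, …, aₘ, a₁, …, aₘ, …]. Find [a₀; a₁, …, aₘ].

a₀ = ⌊√531⌋ = 23.
With m₀=0, d₀=1 and mₖ₊₁ = dₖaₖ − mₖ, dₖ₊₁ = (n − mₖ₊₁²)/dₖ, aₖ₊₁ = ⌊(a₀+mₖ₊₁)/dₖ₊₁⌋:
  k=1: m=23, d=2, a=23
  k=2: m=23, d=1, a=46
d=1 and a=2a₀=46 at k=2, so the next step gives (m, d) = (23, 2) again — its k=1 value — and the period has length 2.

[23; 23, 46]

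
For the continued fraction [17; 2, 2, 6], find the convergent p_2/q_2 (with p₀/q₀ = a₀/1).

87/5

Using pₖ = aₖpₖ₋₁ + pₖ₋₂, qₖ = aₖqₖ₋₁ + qₖ₋₂ (with p₋₁=1, p₋₂=0, q₋₁=0, q₋₂=1):
  k=0: a=17, p=17, q=1
  k=1: a=2, p=35, q=2
  k=2: a=2, p=87, q=5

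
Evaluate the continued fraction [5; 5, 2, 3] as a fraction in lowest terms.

Using pₖ = aₖpₖ₋₁ + pₖ₋₂ and qₖ = aₖqₖ₋₁ + qₖ₋₂:
  k=0: a=5, p=5, q=1
  k=1: a=5, p=26, q=5
  k=2: a=2, p=57, q=11
  k=3: a=3, p=197, q=38

197/38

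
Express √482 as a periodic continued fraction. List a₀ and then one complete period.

a₀ = ⌊√482⌋ = 21.
With m₀=0, d₀=1 and mₖ₊₁ = dₖaₖ − mₖ, dₖ₊₁ = (n − mₖ₊₁²)/dₖ, aₖ₊₁ = ⌊(a₀+mₖ₊₁)/dₖ₊₁⌋:
  k=1: m=21, d=41, a=1
  k=2: m=20, d=2, a=20
  k=3: m=20, d=41, a=1
  k=4: m=21, d=1, a=42
d=1 and a=2a₀=42 at k=4, so the next step gives (m, d) = (21, 41) again — its k=1 value — and the period has length 4.

[21; 1, 20, 1, 42]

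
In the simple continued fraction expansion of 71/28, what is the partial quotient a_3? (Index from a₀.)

71 = 2·28 + 15   →  a_0 = 2
28 = 1·15 + 13   →  a_1 = 1
15 = 1·13 + 2   →  a_2 = 1
13 = 6·2 + 1   →  a_3 = 6

6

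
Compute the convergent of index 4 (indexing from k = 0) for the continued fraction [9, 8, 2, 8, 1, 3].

Using pₖ = aₖpₖ₋₁ + pₖ₋₂, qₖ = aₖqₖ₋₁ + qₖ₋₂ (with p₋₁=1, p₋₂=0, q₋₁=0, q₋₂=1):
  k=0: a=9, p=9, q=1
  k=1: a=8, p=73, q=8
  k=2: a=2, p=155, q=17
  k=3: a=8, p=1313, q=144
  k=4: a=1, p=1468, q=161

1468/161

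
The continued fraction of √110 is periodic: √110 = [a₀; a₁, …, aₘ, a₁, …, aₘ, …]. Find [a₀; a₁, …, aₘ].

a₀ = ⌊√110⌋ = 10.
With m₀=0, d₀=1 and mₖ₊₁ = dₖaₖ − mₖ, dₖ₊₁ = (n − mₖ₊₁²)/dₖ, aₖ₊₁ = ⌊(a₀+mₖ₊₁)/dₖ₊₁⌋:
  k=1: m=10, d=10, a=2
  k=2: m=10, d=1, a=20
d=1 and a=2a₀=20 at k=2, so the next step gives (m, d) = (10, 10) again — its k=1 value — and the period has length 2.

[10; 2, 20]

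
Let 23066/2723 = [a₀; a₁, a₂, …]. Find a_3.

15

23066 = 8·2723 + 1282   →  a_0 = 8
2723 = 2·1282 + 159   →  a_1 = 2
1282 = 8·159 + 10   →  a_2 = 8
159 = 15·10 + 9   →  a_3 = 15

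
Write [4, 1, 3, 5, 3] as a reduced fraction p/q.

319/67

Fold from the inside: start with 3/1.
  5 + 1/3 = 16/3
  3 + 3/16 = 51/16
  1 + 16/51 = 67/51
  4 + 51/67 = 319/67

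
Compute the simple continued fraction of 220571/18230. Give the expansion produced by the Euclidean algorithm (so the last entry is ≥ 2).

[12; 10, 15, 10, 1, 10]

220571 = 12·18230 + 1811
18230 = 10·1811 + 120
1811 = 15·120 + 11
120 = 10·11 + 10
11 = 1·10 + 1
10 = 10·1 + 0  (stop)
So 220571/18230 = [12; 10, 15, 10, 1, 10].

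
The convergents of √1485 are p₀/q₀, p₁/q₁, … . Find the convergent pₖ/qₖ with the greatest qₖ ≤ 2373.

83661/2171

√1485 = [38; 1, 1, 6, 1, 1, 76, …] (period length 6).
Convergents:
  p_0/q_0 = 38/1
  p_1/q_1 = 39/1
  p_2/q_2 = 77/2
  p_3/q_3 = 501/13
  p_4/q_4 = 578/15
  p_5/q_5 = 1079/28
  p_6/q_6 = 82582/2143
  p_7/q_7 = 83661/2171
  p_8/q_8 = 166243/4314
q_7 = 2171 ≤ 2373 < 4314 = q_8, so the answer is 83661/2171.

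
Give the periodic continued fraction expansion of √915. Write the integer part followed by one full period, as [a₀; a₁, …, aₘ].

[30; 4, 60]

a₀ = ⌊√915⌋ = 30.
With m₀=0, d₀=1 and mₖ₊₁ = dₖaₖ − mₖ, dₖ₊₁ = (n − mₖ₊₁²)/dₖ, aₖ₊₁ = ⌊(a₀+mₖ₊₁)/dₖ₊₁⌋:
  k=1: m=30, d=15, a=4
  k=2: m=30, d=1, a=60
d=1 and a=2a₀=60 at k=2, so the next step gives (m, d) = (30, 15) again — its k=1 value — and the period has length 2.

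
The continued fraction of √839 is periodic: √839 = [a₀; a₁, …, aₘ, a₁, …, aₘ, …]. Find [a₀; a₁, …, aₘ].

a₀ = ⌊√839⌋ = 28.

[28; 1, 27, 1, 56]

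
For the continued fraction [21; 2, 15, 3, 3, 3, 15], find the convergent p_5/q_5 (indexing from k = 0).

22408/1043

Using pₖ = aₖpₖ₋₁ + pₖ₋₂, qₖ = aₖqₖ₋₁ + qₖ₋₂ (with p₋₁=1, p₋₂=0, q₋₁=0, q₋₂=1):
  k=0: a=21, p=21, q=1
  k=1: a=2, p=43, q=2
  k=2: a=15, p=666, q=31
  k=3: a=3, p=2041, q=95
  k=4: a=3, p=6789, q=316
  k=5: a=3, p=22408, q=1043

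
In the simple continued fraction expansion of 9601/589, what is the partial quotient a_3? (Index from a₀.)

9601 = 16·589 + 177   →  a_0 = 16
589 = 3·177 + 58   →  a_1 = 3
177 = 3·58 + 3   →  a_2 = 3
58 = 19·3 + 1   →  a_3 = 19

19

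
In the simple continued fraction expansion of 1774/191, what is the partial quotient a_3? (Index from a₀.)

8

1774 = 9·191 + 55   →  a_0 = 9
191 = 3·55 + 26   →  a_1 = 3
55 = 2·26 + 3   →  a_2 = 2
26 = 8·3 + 2   →  a_3 = 8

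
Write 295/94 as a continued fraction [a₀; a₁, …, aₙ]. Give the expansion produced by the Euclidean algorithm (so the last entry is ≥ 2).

[3; 7, 4, 3]

295 = 3·94 + 13
94 = 7·13 + 3
13 = 4·3 + 1
3 = 3·1 + 0  (stop)
So 295/94 = [3; 7, 4, 3].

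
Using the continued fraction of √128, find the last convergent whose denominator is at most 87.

√128 = [11; 3, 5, 3, 22, …] (period length 4).
Convergents:
  p_0/q_0 = 11/1
  p_1/q_1 = 34/3
  p_2/q_2 = 181/16
  p_3/q_3 = 577/51
  p_4/q_4 = 12875/1138
q_3 = 51 ≤ 87 < 1138 = q_4, so the answer is 577/51.

577/51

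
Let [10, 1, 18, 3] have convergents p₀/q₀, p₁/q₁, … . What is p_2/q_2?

Using pₖ = aₖpₖ₋₁ + pₖ₋₂, qₖ = aₖqₖ₋₁ + qₖ₋₂ (with p₋₁=1, p₋₂=0, q₋₁=0, q₋₂=1):
  k=0: a=10, p=10, q=1
  k=1: a=1, p=11, q=1
  k=2: a=18, p=208, q=19

208/19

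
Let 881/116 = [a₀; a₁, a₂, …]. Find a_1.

881 = 7·116 + 69   →  a_0 = 7
116 = 1·69 + 47   →  a_1 = 1

1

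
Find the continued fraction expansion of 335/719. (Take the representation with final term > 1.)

[0; 2, 6, 1, 5, 8]

335 = 0·719 + 335
719 = 2·335 + 49
335 = 6·49 + 41
49 = 1·41 + 8
41 = 5·8 + 1
8 = 8·1 + 0  (stop)
So 335/719 = [0; 2, 6, 1, 5, 8].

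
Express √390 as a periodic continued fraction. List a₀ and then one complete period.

[19; 1, 2, 1, 38]

a₀ = ⌊√390⌋ = 19.
With m₀=0, d₀=1 and mₖ₊₁ = dₖaₖ − mₖ, dₖ₊₁ = (n − mₖ₊₁²)/dₖ, aₖ₊₁ = ⌊(a₀+mₖ₊₁)/dₖ₊₁⌋:
  k=1: m=19, d=29, a=1
  k=2: m=10, d=10, a=2
  k=3: m=10, d=29, a=1
  k=4: m=19, d=1, a=38
d=1 and a=2a₀=38 at k=4, so the next step gives (m, d) = (19, 29) again — its k=1 value — and the period has length 4.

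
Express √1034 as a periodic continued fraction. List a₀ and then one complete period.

[32; 6, 2, 2, 2, 6, 64]

a₀ = ⌊√1034⌋ = 32.
With m₀=0, d₀=1 and mₖ₊₁ = dₖaₖ − mₖ, dₖ₊₁ = (n − mₖ₊₁²)/dₖ, aₖ₊₁ = ⌊(a₀+mₖ₊₁)/dₖ₊₁⌋:
  k=1: m=32, d=10, a=6
  k=2: m=28, d=25, a=2
  k=3: m=22, d=22, a=2
  k=4: m=22, d=25, a=2
  k=5: m=28, d=10, a=6
  k=6: m=32, d=1, a=64
d=1 and a=2a₀=64 at k=6, so the next step gives (m, d) = (32, 10) again — its k=1 value — and the period has length 6.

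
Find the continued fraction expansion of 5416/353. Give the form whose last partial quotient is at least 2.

5416 = 15·353 + 121
353 = 2·121 + 111
121 = 1·111 + 10
111 = 11·10 + 1
10 = 10·1 + 0  (stop)
So 5416/353 = [15; 2, 1, 11, 10].

[15; 2, 1, 11, 10]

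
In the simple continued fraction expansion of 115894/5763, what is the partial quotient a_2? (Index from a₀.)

115894 = 20·5763 + 634   →  a_0 = 20
5763 = 9·634 + 57   →  a_1 = 9
634 = 11·57 + 7   →  a_2 = 11

11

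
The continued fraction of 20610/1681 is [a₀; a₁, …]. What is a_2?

1

20610 = 12·1681 + 438   →  a_0 = 12
1681 = 3·438 + 367   →  a_1 = 3
438 = 1·367 + 71   →  a_2 = 1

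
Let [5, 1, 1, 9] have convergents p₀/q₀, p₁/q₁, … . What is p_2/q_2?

Using pₖ = aₖpₖ₋₁ + pₖ₋₂, qₖ = aₖqₖ₋₁ + qₖ₋₂ (with p₋₁=1, p₋₂=0, q₋₁=0, q₋₂=1):
  k=0: a=5, p=5, q=1
  k=1: a=1, p=6, q=1
  k=2: a=1, p=11, q=2

11/2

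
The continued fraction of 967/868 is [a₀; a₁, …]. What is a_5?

3

967 = 1·868 + 99   →  a_0 = 1
868 = 8·99 + 76   →  a_1 = 8
99 = 1·76 + 23   →  a_2 = 1
76 = 3·23 + 7   →  a_3 = 3
23 = 3·7 + 2   →  a_4 = 3
7 = 3·2 + 1   →  a_5 = 3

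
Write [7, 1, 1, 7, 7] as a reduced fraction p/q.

806/107

Fold from the inside: start with 7/1.
  7 + 1/7 = 50/7
  1 + 7/50 = 57/50
  1 + 50/57 = 107/57
  7 + 57/107 = 806/107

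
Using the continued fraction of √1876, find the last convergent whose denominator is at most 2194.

√1876 = [43; 3, 5, 12, 5, 3, 86, …] (period length 6).
Convergents:
  p_0/q_0 = 43/1
  p_1/q_1 = 130/3
  p_2/q_2 = 693/16
  p_3/q_3 = 8446/195
  p_4/q_4 = 42923/991
  p_5/q_5 = 137215/3168
q_4 = 991 ≤ 2194 < 3168 = q_5, so the answer is 42923/991.

42923/991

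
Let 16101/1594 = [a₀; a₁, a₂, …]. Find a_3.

9

16101 = 10·1594 + 161   →  a_0 = 10
1594 = 9·161 + 145   →  a_1 = 9
161 = 1·145 + 16   →  a_2 = 1
145 = 9·16 + 1   →  a_3 = 9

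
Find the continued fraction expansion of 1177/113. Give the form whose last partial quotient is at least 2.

1177 = 10*113 + 47
113 = 2*47 + 19
47 = 2*19 + 9
19 = 2*9 + 1
9 = 9*1 + 0  (stop)
So 1177/113 = [10; 2, 2, 2, 9].

[10; 2, 2, 2, 9]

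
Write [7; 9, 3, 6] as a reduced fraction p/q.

1258/177

Using pₖ = aₖpₖ₋₁ + pₖ₋₂ and qₖ = aₖqₖ₋₁ + qₖ₋₂:
  k=0: a=7, p=7, q=1
  k=1: a=9, p=64, q=9
  k=2: a=3, p=199, q=28
  k=3: a=6, p=1258, q=177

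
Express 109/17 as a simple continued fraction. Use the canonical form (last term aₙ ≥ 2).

[6; 2, 2, 3]

109 = 6·17 + 7
17 = 2·7 + 3
7 = 2·3 + 1
3 = 3·1 + 0  (stop)
So 109/17 = [6; 2, 2, 3].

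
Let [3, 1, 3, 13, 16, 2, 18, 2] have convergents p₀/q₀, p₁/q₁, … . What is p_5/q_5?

6597/1757

Using pₖ = aₖpₖ₋₁ + pₖ₋₂, qₖ = aₖqₖ₋₁ + qₖ₋₂ (with p₋₁=1, p₋₂=0, q₋₁=0, q₋₂=1):
  k=0: a=3, p=3, q=1
  k=1: a=1, p=4, q=1
  k=2: a=3, p=15, q=4
  k=3: a=13, p=199, q=53
  k=4: a=16, p=3199, q=852
  k=5: a=2, p=6597, q=1757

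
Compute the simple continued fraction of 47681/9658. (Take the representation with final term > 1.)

[4; 1, 14, 1, 6, 12, 3, 2]

47681 = 4·9658 + 9049
9658 = 1·9049 + 609
9049 = 14·609 + 523
609 = 1·523 + 86
523 = 6·86 + 7
86 = 12·7 + 2
7 = 3·2 + 1
2 = 2·1 + 0  (stop)
So 47681/9658 = [4; 1, 14, 1, 6, 12, 3, 2].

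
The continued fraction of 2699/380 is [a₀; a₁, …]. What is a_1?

9

2699 = 7·380 + 39   →  a_0 = 7
380 = 9·39 + 29   →  a_1 = 9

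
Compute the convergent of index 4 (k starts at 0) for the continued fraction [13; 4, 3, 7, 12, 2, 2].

Using pₖ = aₖpₖ₋₁ + pₖ₋₂, qₖ = aₖqₖ₋₁ + qₖ₋₂ (with p₋₁=1, p₋₂=0, q₋₁=0, q₋₂=1):
  k=0: a=13, p=13, q=1
  k=1: a=4, p=53, q=4
  k=2: a=3, p=172, q=13
  k=3: a=7, p=1257, q=95
  k=4: a=12, p=15256, q=1153

15256/1153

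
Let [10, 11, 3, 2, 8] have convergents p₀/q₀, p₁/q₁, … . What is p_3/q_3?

797/79

Using pₖ = aₖpₖ₋₁ + pₖ₋₂, qₖ = aₖqₖ₋₁ + qₖ₋₂ (with p₋₁=1, p₋₂=0, q₋₁=0, q₋₂=1):
  k=0: a=10, p=10, q=1
  k=1: a=11, p=111, q=11
  k=2: a=3, p=343, q=34
  k=3: a=2, p=797, q=79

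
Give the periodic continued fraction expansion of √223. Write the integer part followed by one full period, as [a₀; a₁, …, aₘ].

a₀ = ⌊√223⌋ = 14.

[14; 1, 13, 1, 28]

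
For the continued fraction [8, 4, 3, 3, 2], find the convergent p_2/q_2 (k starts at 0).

Using pₖ = aₖpₖ₋₁ + pₖ₋₂, qₖ = aₖqₖ₋₁ + qₖ₋₂ (with p₋₁=1, p₋₂=0, q₋₁=0, q₋₂=1):
  k=0: a=8, p=8, q=1
  k=1: a=4, p=33, q=4
  k=2: a=3, p=107, q=13

107/13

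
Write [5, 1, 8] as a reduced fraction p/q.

53/9

Using pₖ = aₖpₖ₋₁ + pₖ₋₂ and qₖ = aₖqₖ₋₁ + qₖ₋₂:
  k=0: a=5, p=5, q=1
  k=1: a=1, p=6, q=1
  k=2: a=8, p=53, q=9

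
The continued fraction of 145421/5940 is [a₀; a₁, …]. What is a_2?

145421 = 24·5940 + 2861   →  a_0 = 24
5940 = 2·2861 + 218   →  a_1 = 2
2861 = 13·218 + 27   →  a_2 = 13

13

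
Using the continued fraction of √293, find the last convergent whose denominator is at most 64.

291/17

√293 = [17; 8, 1, 1, 8, 34, …] (period length 5).
Convergents:
  p_0/q_0 = 17/1
  p_1/q_1 = 137/8
  p_2/q_2 = 154/9
  p_3/q_3 = 291/17
  p_4/q_4 = 2482/145
q_3 = 17 ≤ 64 < 145 = q_4, so the answer is 291/17.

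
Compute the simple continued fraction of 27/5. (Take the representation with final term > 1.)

[5; 2, 2]

27 = 5*5 + 2
5 = 2*2 + 1
2 = 2*1 + 0  (stop)
So 27/5 = [5; 2, 2].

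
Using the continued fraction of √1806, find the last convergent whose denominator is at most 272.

7182/169

√1806 = [42; 2, 84, …] (period length 2).
Convergents:
  p_0/q_0 = 42/1
  p_1/q_1 = 85/2
  p_2/q_2 = 7182/169
  p_3/q_3 = 14449/340
q_2 = 169 ≤ 272 < 340 = q_3, so the answer is 7182/169.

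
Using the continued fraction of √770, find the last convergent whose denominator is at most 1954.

√770 = [27; 1, 2, 1, 54, …] (period length 4).
Convergents:
  p_0/q_0 = 27/1
  p_1/q_1 = 28/1
  p_2/q_2 = 83/3
  p_3/q_3 = 111/4
  p_4/q_4 = 6077/219
  p_5/q_5 = 6188/223
  p_6/q_6 = 18453/665
  p_7/q_7 = 24641/888
  p_8/q_8 = 1349067/48617
q_7 = 888 ≤ 1954 < 48617 = q_8, so the answer is 24641/888.

24641/888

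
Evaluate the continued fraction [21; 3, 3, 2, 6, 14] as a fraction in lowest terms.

Using pₖ = aₖpₖ₋₁ + pₖ₋₂ and qₖ = aₖqₖ₋₁ + qₖ₋₂:
  k=0: a=21, p=21, q=1
  k=1: a=3, p=64, q=3
  k=2: a=3, p=213, q=10
  k=3: a=2, p=490, q=23
  k=4: a=6, p=3153, q=148
  k=5: a=14, p=44632, q=2095

44632/2095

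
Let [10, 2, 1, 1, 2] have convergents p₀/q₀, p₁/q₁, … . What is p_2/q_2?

Using pₖ = aₖpₖ₋₁ + pₖ₋₂, qₖ = aₖqₖ₋₁ + qₖ₋₂ (with p₋₁=1, p₋₂=0, q₋₁=0, q₋₂=1):
  k=0: a=10, p=10, q=1
  k=1: a=2, p=21, q=2
  k=2: a=1, p=31, q=3

31/3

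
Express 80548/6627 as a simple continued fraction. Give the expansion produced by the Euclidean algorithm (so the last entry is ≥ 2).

80548 = 12·6627 + 1024
6627 = 6·1024 + 483
1024 = 2·483 + 58
483 = 8·58 + 19
58 = 3·19 + 1
19 = 19·1 + 0  (stop)
So 80548/6627 = [12; 6, 2, 8, 3, 19].

[12; 6, 2, 8, 3, 19]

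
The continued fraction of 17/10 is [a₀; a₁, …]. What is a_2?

17 = 1·10 + 7   →  a_0 = 1
10 = 1·7 + 3   →  a_1 = 1
7 = 2·3 + 1   →  a_2 = 2

2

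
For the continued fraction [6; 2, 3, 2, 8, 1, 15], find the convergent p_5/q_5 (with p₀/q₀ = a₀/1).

972/151

Using pₖ = aₖpₖ₋₁ + pₖ₋₂, qₖ = aₖqₖ₋₁ + qₖ₋₂ (with p₋₁=1, p₋₂=0, q₋₁=0, q₋₂=1):
  k=0: a=6, p=6, q=1
  k=1: a=2, p=13, q=2
  k=2: a=3, p=45, q=7
  k=3: a=2, p=103, q=16
  k=4: a=8, p=869, q=135
  k=5: a=1, p=972, q=151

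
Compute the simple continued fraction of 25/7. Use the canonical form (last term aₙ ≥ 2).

[3; 1, 1, 3]

25 = 3*7 + 4
7 = 1*4 + 3
4 = 1*3 + 1
3 = 3*1 + 0  (stop)
So 25/7 = [3; 1, 1, 3].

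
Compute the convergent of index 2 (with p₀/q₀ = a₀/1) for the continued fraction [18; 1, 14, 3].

284/15

Using pₖ = aₖpₖ₋₁ + pₖ₋₂, qₖ = aₖqₖ₋₁ + qₖ₋₂ (with p₋₁=1, p₋₂=0, q₋₁=0, q₋₂=1):
  k=0: a=18, p=18, q=1
  k=1: a=1, p=19, q=1
  k=2: a=14, p=284, q=15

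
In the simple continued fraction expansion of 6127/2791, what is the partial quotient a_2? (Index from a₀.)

8

6127 = 2·2791 + 545   →  a_0 = 2
2791 = 5·545 + 66   →  a_1 = 5
545 = 8·66 + 17   →  a_2 = 8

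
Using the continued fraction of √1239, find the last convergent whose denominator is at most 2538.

√1239 = [35; 5, 70, …] (period length 2).
Convergents:
  p_0/q_0 = 35/1
  p_1/q_1 = 176/5
  p_2/q_2 = 12355/351
  p_3/q_3 = 61951/1760
  p_4/q_4 = 4348925/123551
q_3 = 1760 ≤ 2538 < 123551 = q_4, so the answer is 61951/1760.

61951/1760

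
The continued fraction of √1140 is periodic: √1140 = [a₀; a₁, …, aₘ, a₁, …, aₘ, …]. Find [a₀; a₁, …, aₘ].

a₀ = ⌊√1140⌋ = 33.
With m₀=0, d₀=1 and mₖ₊₁ = dₖaₖ − mₖ, dₖ₊₁ = (n − mₖ₊₁²)/dₖ, aₖ₊₁ = ⌊(a₀+mₖ₊₁)/dₖ₊₁⌋:
  k=1: m=33, d=51, a=1
  k=2: m=18, d=16, a=3
  k=3: m=30, d=15, a=4
  k=4: m=30, d=16, a=3
  k=5: m=18, d=51, a=1
  k=6: m=33, d=1, a=66
d=1 and a=2a₀=66 at k=6, so the next step gives (m, d) = (33, 51) again — its k=1 value — and the period has length 6.

[33; 1, 3, 4, 3, 1, 66]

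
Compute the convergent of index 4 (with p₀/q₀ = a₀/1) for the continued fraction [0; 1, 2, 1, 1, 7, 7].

Using pₖ = aₖpₖ₋₁ + pₖ₋₂, qₖ = aₖqₖ₋₁ + qₖ₋₂ (with p₋₁=1, p₋₂=0, q₋₁=0, q₋₂=1):
  k=0: a=0, p=0, q=1
  k=1: a=1, p=1, q=1
  k=2: a=2, p=2, q=3
  k=3: a=1, p=3, q=4
  k=4: a=1, p=5, q=7

5/7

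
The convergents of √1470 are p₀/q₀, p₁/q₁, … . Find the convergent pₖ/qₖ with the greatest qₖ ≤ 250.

√1470 = [38; 2, 1, 14, 1, 2, 76, …] (period length 6).
Convergents:
  p_0/q_0 = 38/1
  p_1/q_1 = 77/2
  p_2/q_2 = 115/3
  p_3/q_3 = 1687/44
  p_4/q_4 = 1802/47
  p_5/q_5 = 5291/138
  p_6/q_6 = 403918/10535
q_5 = 138 ≤ 250 < 10535 = q_6, so the answer is 5291/138.

5291/138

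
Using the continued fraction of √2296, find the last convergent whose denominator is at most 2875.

55152/1151

√2296 = [47; 1, 10, 1, 94, …] (period length 4).
Convergents:
  p_0/q_0 = 47/1
  p_1/q_1 = 48/1
  p_2/q_2 = 527/11
  p_3/q_3 = 575/12
  p_4/q_4 = 54577/1139
  p_5/q_5 = 55152/1151
  p_6/q_6 = 606097/12649
q_5 = 1151 ≤ 2875 < 12649 = q_6, so the answer is 55152/1151.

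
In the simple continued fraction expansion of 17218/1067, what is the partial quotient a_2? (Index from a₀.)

17218 = 16·1067 + 146   →  a_0 = 16
1067 = 7·146 + 45   →  a_1 = 7
146 = 3·45 + 11   →  a_2 = 3

3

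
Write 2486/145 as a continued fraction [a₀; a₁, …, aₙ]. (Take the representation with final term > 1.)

[17; 6, 1, 9, 2]

2486 = 17*145 + 21
145 = 6*21 + 19
21 = 1*19 + 2
19 = 9*2 + 1
2 = 2*1 + 0  (stop)
So 2486/145 = [17; 6, 1, 9, 2].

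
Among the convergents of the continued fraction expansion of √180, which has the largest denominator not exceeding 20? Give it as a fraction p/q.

√180 = [13; 2, 2, 2, 26, …] (period length 4).
Convergents:
  p_0/q_0 = 13/1
  p_1/q_1 = 27/2
  p_2/q_2 = 67/5
  p_3/q_3 = 161/12
  p_4/q_4 = 4253/317
q_3 = 12 ≤ 20 < 317 = q_4, so the answer is 161/12.

161/12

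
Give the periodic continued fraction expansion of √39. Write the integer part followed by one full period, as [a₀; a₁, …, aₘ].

a₀ = ⌊√39⌋ = 6.
With m₀=0, d₀=1 and mₖ₊₁ = dₖaₖ − mₖ, dₖ₊₁ = (n − mₖ₊₁²)/dₖ, aₖ₊₁ = ⌊(a₀+mₖ₊₁)/dₖ₊₁⌋:
  k=1: m=6, d=3, a=4
  k=2: m=6, d=1, a=12
d=1 and a=2a₀=12 at k=2, so the next step gives (m, d) = (6, 3) again — its k=1 value — and the period has length 2.

[6; 4, 12]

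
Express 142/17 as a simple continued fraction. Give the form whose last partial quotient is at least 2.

142 = 8×17 + 6
17 = 2×6 + 5
6 = 1×5 + 1
5 = 5×1 + 0  (stop)
So 142/17 = [8; 2, 1, 5].

[8; 2, 1, 5]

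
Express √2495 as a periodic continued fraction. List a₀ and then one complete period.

[49; 1, 18, 1, 98]

a₀ = ⌊√2495⌋ = 49.
With m₀=0, d₀=1 and mₖ₊₁ = dₖaₖ − mₖ, dₖ₊₁ = (n − mₖ₊₁²)/dₖ, aₖ₊₁ = ⌊(a₀+mₖ₊₁)/dₖ₊₁⌋:
  k=1: m=49, d=94, a=1
  k=2: m=45, d=5, a=18
  k=3: m=45, d=94, a=1
  k=4: m=49, d=1, a=98
d=1 and a=2a₀=98 at k=4, so the next step gives (m, d) = (49, 94) again — its k=1 value — and the period has length 4.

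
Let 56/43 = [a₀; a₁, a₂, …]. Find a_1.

3

56 = 1·43 + 13   →  a_0 = 1
43 = 3·13 + 4   →  a_1 = 3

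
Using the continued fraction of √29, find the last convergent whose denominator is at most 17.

√29 = [5; 2, 1, 1, 2, 10, …] (period length 5).
Convergents:
  p_0/q_0 = 5/1
  p_1/q_1 = 11/2
  p_2/q_2 = 16/3
  p_3/q_3 = 27/5
  p_4/q_4 = 70/13
  p_5/q_5 = 727/135
q_4 = 13 ≤ 17 < 135 = q_5, so the answer is 70/13.

70/13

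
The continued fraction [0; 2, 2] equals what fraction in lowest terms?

2/5

Using pₖ = aₖpₖ₋₁ + pₖ₋₂ and qₖ = aₖqₖ₋₁ + qₖ₋₂:
  k=0: a=0, p=0, q=1
  k=1: a=2, p=1, q=2
  k=2: a=2, p=2, q=5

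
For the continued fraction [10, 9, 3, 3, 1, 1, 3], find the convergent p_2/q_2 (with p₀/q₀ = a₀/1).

Using pₖ = aₖpₖ₋₁ + pₖ₋₂, qₖ = aₖqₖ₋₁ + qₖ₋₂ (with p₋₁=1, p₋₂=0, q₋₁=0, q₋₂=1):
  k=0: a=10, p=10, q=1
  k=1: a=9, p=91, q=9
  k=2: a=3, p=283, q=28

283/28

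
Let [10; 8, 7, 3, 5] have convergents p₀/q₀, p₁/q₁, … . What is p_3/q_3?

Using pₖ = aₖpₖ₋₁ + pₖ₋₂, qₖ = aₖqₖ₋₁ + qₖ₋₂ (with p₋₁=1, p₋₂=0, q₋₁=0, q₋₂=1):
  k=0: a=10, p=10, q=1
  k=1: a=8, p=81, q=8
  k=2: a=7, p=577, q=57
  k=3: a=3, p=1812, q=179

1812/179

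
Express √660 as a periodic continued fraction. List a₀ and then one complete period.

a₀ = ⌊√660⌋ = 25.
With m₀=0, d₀=1 and mₖ₊₁ = dₖaₖ − mₖ, dₖ₊₁ = (n − mₖ₊₁²)/dₖ, aₖ₊₁ = ⌊(a₀+mₖ₊₁)/dₖ₊₁⌋:
  k=1: m=25, d=35, a=1
  k=2: m=10, d=16, a=2
  k=3: m=22, d=11, a=4
  k=4: m=22, d=16, a=2
  k=5: m=10, d=35, a=1
  k=6: m=25, d=1, a=50
d=1 and a=2a₀=50 at k=6, so the next step gives (m, d) = (25, 35) again — its k=1 value — and the period has length 6.

[25; 1, 2, 4, 2, 1, 50]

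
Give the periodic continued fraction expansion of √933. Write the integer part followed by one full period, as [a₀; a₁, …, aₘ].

[30; 1, 1, 5, 20, 5, 1, 1, 60]

a₀ = ⌊√933⌋ = 30.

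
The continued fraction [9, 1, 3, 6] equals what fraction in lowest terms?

Fold from the inside: start with 6/1.
  3 + 1/6 = 19/6
  1 + 6/19 = 25/19
  9 + 19/25 = 244/25

244/25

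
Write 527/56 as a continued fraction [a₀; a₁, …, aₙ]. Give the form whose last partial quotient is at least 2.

[9; 2, 2, 3, 3]

527 = 9*56 + 23
56 = 2*23 + 10
23 = 2*10 + 3
10 = 3*3 + 1
3 = 3*1 + 0  (stop)
So 527/56 = [9; 2, 2, 3, 3].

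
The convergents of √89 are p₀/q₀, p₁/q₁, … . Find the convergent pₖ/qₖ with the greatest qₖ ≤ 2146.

18934/2007

√89 = [9; 2, 3, 3, 2, 18, …] (period length 5).
Convergents:
  p_0/q_0 = 9/1
  p_1/q_1 = 19/2
  p_2/q_2 = 66/7
  p_3/q_3 = 217/23
  p_4/q_4 = 500/53
  p_5/q_5 = 9217/977
  p_6/q_6 = 18934/2007
  p_7/q_7 = 66019/6998
q_6 = 2007 ≤ 2146 < 6998 = q_7, so the answer is 18934/2007.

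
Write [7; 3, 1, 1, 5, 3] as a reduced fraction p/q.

903/124

Fold from the inside: start with 3/1.
  5 + 1/3 = 16/3
  1 + 3/16 = 19/16
  1 + 16/19 = 35/19
  3 + 19/35 = 124/35
  7 + 35/124 = 903/124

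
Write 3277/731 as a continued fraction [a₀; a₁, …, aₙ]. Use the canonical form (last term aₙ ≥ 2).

3277 = 4×731 + 353
731 = 2×353 + 25
353 = 14×25 + 3
25 = 8×3 + 1
3 = 3×1 + 0  (stop)
So 3277/731 = [4; 2, 14, 8, 3].

[4; 2, 14, 8, 3]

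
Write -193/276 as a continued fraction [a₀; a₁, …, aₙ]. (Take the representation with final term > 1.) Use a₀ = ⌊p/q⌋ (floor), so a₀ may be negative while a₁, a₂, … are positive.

-193 = -1·276 + 83
276 = 3·83 + 27
83 = 3·27 + 2
27 = 13·2 + 1
2 = 2·1 + 0  (stop)
So -193/276 = [-1; 3, 3, 13, 2].

[-1; 3, 3, 13, 2]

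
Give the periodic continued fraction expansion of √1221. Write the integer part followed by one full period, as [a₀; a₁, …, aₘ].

a₀ = ⌊√1221⌋ = 34.
With m₀=0, d₀=1 and mₖ₊₁ = dₖaₖ − mₖ, dₖ₊₁ = (n − mₖ₊₁²)/dₖ, aₖ₊₁ = ⌊(a₀+mₖ₊₁)/dₖ₊₁⌋:
  k=1: m=34, d=65, a=1
  k=2: m=31, d=4, a=16
  k=3: m=33, d=33, a=2
  k=4: m=33, d=4, a=16
  k=5: m=31, d=65, a=1
  k=6: m=34, d=1, a=68
d=1 and a=2a₀=68 at k=6, so the next step gives (m, d) = (34, 65) again — its k=1 value — and the period has length 6.

[34; 1, 16, 2, 16, 1, 68]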